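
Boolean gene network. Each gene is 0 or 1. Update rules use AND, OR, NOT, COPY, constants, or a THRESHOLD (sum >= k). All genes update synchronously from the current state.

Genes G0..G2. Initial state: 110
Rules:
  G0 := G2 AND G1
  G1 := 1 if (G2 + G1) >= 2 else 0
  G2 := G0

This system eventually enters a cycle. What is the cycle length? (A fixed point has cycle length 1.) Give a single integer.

Answer: 1

Derivation:
Step 0: 110
Step 1: G0=G2&G1=0&1=0 G1=(0+1>=2)=0 G2=G0=1 -> 001
Step 2: G0=G2&G1=1&0=0 G1=(1+0>=2)=0 G2=G0=0 -> 000
Step 3: G0=G2&G1=0&0=0 G1=(0+0>=2)=0 G2=G0=0 -> 000
State from step 3 equals state from step 2 -> cycle length 1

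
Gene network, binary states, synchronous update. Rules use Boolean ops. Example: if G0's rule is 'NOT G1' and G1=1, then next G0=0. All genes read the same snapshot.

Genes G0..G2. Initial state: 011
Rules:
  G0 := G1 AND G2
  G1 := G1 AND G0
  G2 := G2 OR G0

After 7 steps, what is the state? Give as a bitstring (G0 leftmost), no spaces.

Step 1: G0=G1&G2=1&1=1 G1=G1&G0=1&0=0 G2=G2|G0=1|0=1 -> 101
Step 2: G0=G1&G2=0&1=0 G1=G1&G0=0&1=0 G2=G2|G0=1|1=1 -> 001
Step 3: G0=G1&G2=0&1=0 G1=G1&G0=0&0=0 G2=G2|G0=1|0=1 -> 001
Step 4: G0=G1&G2=0&1=0 G1=G1&G0=0&0=0 G2=G2|G0=1|0=1 -> 001
Step 5: G0=G1&G2=0&1=0 G1=G1&G0=0&0=0 G2=G2|G0=1|0=1 -> 001
Step 6: G0=G1&G2=0&1=0 G1=G1&G0=0&0=0 G2=G2|G0=1|0=1 -> 001
Step 7: G0=G1&G2=0&1=0 G1=G1&G0=0&0=0 G2=G2|G0=1|0=1 -> 001

001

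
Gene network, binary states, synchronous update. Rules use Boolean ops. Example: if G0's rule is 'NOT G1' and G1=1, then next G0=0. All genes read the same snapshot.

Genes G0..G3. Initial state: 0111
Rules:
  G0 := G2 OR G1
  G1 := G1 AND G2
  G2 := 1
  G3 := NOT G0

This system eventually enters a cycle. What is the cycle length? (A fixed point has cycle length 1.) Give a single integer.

Step 0: 0111
Step 1: G0=G2|G1=1|1=1 G1=G1&G2=1&1=1 G2=1(const) G3=NOT G0=NOT 0=1 -> 1111
Step 2: G0=G2|G1=1|1=1 G1=G1&G2=1&1=1 G2=1(const) G3=NOT G0=NOT 1=0 -> 1110
Step 3: G0=G2|G1=1|1=1 G1=G1&G2=1&1=1 G2=1(const) G3=NOT G0=NOT 1=0 -> 1110
State from step 3 equals state from step 2 -> cycle length 1

Answer: 1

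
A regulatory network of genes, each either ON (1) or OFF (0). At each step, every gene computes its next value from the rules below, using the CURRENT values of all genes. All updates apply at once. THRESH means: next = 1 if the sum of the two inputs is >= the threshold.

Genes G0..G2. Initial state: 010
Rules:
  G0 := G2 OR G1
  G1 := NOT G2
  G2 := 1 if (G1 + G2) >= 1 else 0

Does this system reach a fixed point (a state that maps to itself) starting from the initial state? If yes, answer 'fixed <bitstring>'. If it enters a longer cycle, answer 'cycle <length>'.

Step 0: 010
Step 1: G0=G2|G1=0|1=1 G1=NOT G2=NOT 0=1 G2=(1+0>=1)=1 -> 111
Step 2: G0=G2|G1=1|1=1 G1=NOT G2=NOT 1=0 G2=(1+1>=1)=1 -> 101
Step 3: G0=G2|G1=1|0=1 G1=NOT G2=NOT 1=0 G2=(0+1>=1)=1 -> 101
Fixed point reached at step 2: 101

Answer: fixed 101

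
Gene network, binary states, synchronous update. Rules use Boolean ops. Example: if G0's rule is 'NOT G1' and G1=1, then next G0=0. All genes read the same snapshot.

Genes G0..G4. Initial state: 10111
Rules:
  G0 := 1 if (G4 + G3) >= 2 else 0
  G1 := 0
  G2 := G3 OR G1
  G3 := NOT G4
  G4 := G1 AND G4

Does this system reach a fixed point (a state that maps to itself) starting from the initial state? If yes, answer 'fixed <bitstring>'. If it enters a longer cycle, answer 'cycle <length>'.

Answer: fixed 00110

Derivation:
Step 0: 10111
Step 1: G0=(1+1>=2)=1 G1=0(const) G2=G3|G1=1|0=1 G3=NOT G4=NOT 1=0 G4=G1&G4=0&1=0 -> 10100
Step 2: G0=(0+0>=2)=0 G1=0(const) G2=G3|G1=0|0=0 G3=NOT G4=NOT 0=1 G4=G1&G4=0&0=0 -> 00010
Step 3: G0=(0+1>=2)=0 G1=0(const) G2=G3|G1=1|0=1 G3=NOT G4=NOT 0=1 G4=G1&G4=0&0=0 -> 00110
Step 4: G0=(0+1>=2)=0 G1=0(const) G2=G3|G1=1|0=1 G3=NOT G4=NOT 0=1 G4=G1&G4=0&0=0 -> 00110
Fixed point reached at step 3: 00110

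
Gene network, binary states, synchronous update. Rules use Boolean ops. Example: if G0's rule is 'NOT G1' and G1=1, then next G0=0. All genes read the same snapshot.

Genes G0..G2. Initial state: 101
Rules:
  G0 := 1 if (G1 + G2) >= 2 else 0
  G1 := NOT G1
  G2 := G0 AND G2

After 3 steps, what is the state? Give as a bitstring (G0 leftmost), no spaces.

Step 1: G0=(0+1>=2)=0 G1=NOT G1=NOT 0=1 G2=G0&G2=1&1=1 -> 011
Step 2: G0=(1+1>=2)=1 G1=NOT G1=NOT 1=0 G2=G0&G2=0&1=0 -> 100
Step 3: G0=(0+0>=2)=0 G1=NOT G1=NOT 0=1 G2=G0&G2=1&0=0 -> 010

010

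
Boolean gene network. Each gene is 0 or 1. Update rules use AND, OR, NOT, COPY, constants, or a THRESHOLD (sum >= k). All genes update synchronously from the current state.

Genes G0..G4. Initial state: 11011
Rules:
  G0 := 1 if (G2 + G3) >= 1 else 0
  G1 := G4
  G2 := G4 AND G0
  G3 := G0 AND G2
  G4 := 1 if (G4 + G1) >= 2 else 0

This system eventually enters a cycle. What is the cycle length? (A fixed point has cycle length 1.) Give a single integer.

Answer: 1

Derivation:
Step 0: 11011
Step 1: G0=(0+1>=1)=1 G1=G4=1 G2=G4&G0=1&1=1 G3=G0&G2=1&0=0 G4=(1+1>=2)=1 -> 11101
Step 2: G0=(1+0>=1)=1 G1=G4=1 G2=G4&G0=1&1=1 G3=G0&G2=1&1=1 G4=(1+1>=2)=1 -> 11111
Step 3: G0=(1+1>=1)=1 G1=G4=1 G2=G4&G0=1&1=1 G3=G0&G2=1&1=1 G4=(1+1>=2)=1 -> 11111
State from step 3 equals state from step 2 -> cycle length 1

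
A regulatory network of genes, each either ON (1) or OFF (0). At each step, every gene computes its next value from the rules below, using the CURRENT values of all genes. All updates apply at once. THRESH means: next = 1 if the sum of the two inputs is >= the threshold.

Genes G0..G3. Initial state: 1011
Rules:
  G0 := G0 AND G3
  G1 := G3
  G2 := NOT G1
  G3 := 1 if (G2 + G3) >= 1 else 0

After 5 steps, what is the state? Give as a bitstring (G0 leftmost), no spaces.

Step 1: G0=G0&G3=1&1=1 G1=G3=1 G2=NOT G1=NOT 0=1 G3=(1+1>=1)=1 -> 1111
Step 2: G0=G0&G3=1&1=1 G1=G3=1 G2=NOT G1=NOT 1=0 G3=(1+1>=1)=1 -> 1101
Step 3: G0=G0&G3=1&1=1 G1=G3=1 G2=NOT G1=NOT 1=0 G3=(0+1>=1)=1 -> 1101
Step 4: G0=G0&G3=1&1=1 G1=G3=1 G2=NOT G1=NOT 1=0 G3=(0+1>=1)=1 -> 1101
Step 5: G0=G0&G3=1&1=1 G1=G3=1 G2=NOT G1=NOT 1=0 G3=(0+1>=1)=1 -> 1101

1101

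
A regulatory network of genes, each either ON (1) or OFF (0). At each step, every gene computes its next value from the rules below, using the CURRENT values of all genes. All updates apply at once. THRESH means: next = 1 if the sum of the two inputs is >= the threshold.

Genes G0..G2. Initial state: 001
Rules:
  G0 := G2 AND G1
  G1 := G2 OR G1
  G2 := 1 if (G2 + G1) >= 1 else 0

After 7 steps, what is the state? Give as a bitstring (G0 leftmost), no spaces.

Step 1: G0=G2&G1=1&0=0 G1=G2|G1=1|0=1 G2=(1+0>=1)=1 -> 011
Step 2: G0=G2&G1=1&1=1 G1=G2|G1=1|1=1 G2=(1+1>=1)=1 -> 111
Step 3: G0=G2&G1=1&1=1 G1=G2|G1=1|1=1 G2=(1+1>=1)=1 -> 111
Step 4: G0=G2&G1=1&1=1 G1=G2|G1=1|1=1 G2=(1+1>=1)=1 -> 111
Step 5: G0=G2&G1=1&1=1 G1=G2|G1=1|1=1 G2=(1+1>=1)=1 -> 111
Step 6: G0=G2&G1=1&1=1 G1=G2|G1=1|1=1 G2=(1+1>=1)=1 -> 111
Step 7: G0=G2&G1=1&1=1 G1=G2|G1=1|1=1 G2=(1+1>=1)=1 -> 111

111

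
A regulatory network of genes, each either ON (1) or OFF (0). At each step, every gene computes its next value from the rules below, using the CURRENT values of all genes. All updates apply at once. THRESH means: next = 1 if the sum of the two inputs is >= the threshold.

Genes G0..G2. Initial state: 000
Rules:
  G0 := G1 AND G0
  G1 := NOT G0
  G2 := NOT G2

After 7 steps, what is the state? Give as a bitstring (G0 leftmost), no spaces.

Step 1: G0=G1&G0=0&0=0 G1=NOT G0=NOT 0=1 G2=NOT G2=NOT 0=1 -> 011
Step 2: G0=G1&G0=1&0=0 G1=NOT G0=NOT 0=1 G2=NOT G2=NOT 1=0 -> 010
Step 3: G0=G1&G0=1&0=0 G1=NOT G0=NOT 0=1 G2=NOT G2=NOT 0=1 -> 011
Step 4: G0=G1&G0=1&0=0 G1=NOT G0=NOT 0=1 G2=NOT G2=NOT 1=0 -> 010
Step 5: G0=G1&G0=1&0=0 G1=NOT G0=NOT 0=1 G2=NOT G2=NOT 0=1 -> 011
Step 6: G0=G1&G0=1&0=0 G1=NOT G0=NOT 0=1 G2=NOT G2=NOT 1=0 -> 010
Step 7: G0=G1&G0=1&0=0 G1=NOT G0=NOT 0=1 G2=NOT G2=NOT 0=1 -> 011

011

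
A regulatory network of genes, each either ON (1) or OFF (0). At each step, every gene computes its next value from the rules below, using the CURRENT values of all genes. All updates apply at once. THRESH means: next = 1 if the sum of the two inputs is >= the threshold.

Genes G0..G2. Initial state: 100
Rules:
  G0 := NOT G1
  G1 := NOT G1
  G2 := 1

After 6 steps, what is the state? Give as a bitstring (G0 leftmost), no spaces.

Step 1: G0=NOT G1=NOT 0=1 G1=NOT G1=NOT 0=1 G2=1(const) -> 111
Step 2: G0=NOT G1=NOT 1=0 G1=NOT G1=NOT 1=0 G2=1(const) -> 001
Step 3: G0=NOT G1=NOT 0=1 G1=NOT G1=NOT 0=1 G2=1(const) -> 111
Step 4: G0=NOT G1=NOT 1=0 G1=NOT G1=NOT 1=0 G2=1(const) -> 001
Step 5: G0=NOT G1=NOT 0=1 G1=NOT G1=NOT 0=1 G2=1(const) -> 111
Step 6: G0=NOT G1=NOT 1=0 G1=NOT G1=NOT 1=0 G2=1(const) -> 001

001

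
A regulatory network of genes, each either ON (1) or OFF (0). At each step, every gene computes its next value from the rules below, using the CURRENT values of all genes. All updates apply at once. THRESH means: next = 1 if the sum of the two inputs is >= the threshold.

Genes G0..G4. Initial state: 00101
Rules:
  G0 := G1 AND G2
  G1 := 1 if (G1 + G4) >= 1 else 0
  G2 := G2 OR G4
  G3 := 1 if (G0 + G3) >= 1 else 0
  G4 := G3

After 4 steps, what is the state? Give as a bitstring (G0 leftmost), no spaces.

Step 1: G0=G1&G2=0&1=0 G1=(0+1>=1)=1 G2=G2|G4=1|1=1 G3=(0+0>=1)=0 G4=G3=0 -> 01100
Step 2: G0=G1&G2=1&1=1 G1=(1+0>=1)=1 G2=G2|G4=1|0=1 G3=(0+0>=1)=0 G4=G3=0 -> 11100
Step 3: G0=G1&G2=1&1=1 G1=(1+0>=1)=1 G2=G2|G4=1|0=1 G3=(1+0>=1)=1 G4=G3=0 -> 11110
Step 4: G0=G1&G2=1&1=1 G1=(1+0>=1)=1 G2=G2|G4=1|0=1 G3=(1+1>=1)=1 G4=G3=1 -> 11111

11111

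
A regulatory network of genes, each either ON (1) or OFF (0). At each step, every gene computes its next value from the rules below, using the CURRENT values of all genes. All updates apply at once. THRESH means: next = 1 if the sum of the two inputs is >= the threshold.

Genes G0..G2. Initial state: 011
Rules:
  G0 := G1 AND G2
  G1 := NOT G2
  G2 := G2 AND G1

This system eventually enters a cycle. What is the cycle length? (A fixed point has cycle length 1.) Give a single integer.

Answer: 1

Derivation:
Step 0: 011
Step 1: G0=G1&G2=1&1=1 G1=NOT G2=NOT 1=0 G2=G2&G1=1&1=1 -> 101
Step 2: G0=G1&G2=0&1=0 G1=NOT G2=NOT 1=0 G2=G2&G1=1&0=0 -> 000
Step 3: G0=G1&G2=0&0=0 G1=NOT G2=NOT 0=1 G2=G2&G1=0&0=0 -> 010
Step 4: G0=G1&G2=1&0=0 G1=NOT G2=NOT 0=1 G2=G2&G1=0&1=0 -> 010
State from step 4 equals state from step 3 -> cycle length 1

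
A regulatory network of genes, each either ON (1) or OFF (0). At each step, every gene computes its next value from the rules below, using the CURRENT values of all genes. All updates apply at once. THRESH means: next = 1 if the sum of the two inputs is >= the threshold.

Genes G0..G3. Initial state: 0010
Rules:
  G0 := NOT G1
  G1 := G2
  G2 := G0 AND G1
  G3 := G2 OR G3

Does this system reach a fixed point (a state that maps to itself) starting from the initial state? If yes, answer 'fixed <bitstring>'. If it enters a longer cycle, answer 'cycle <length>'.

Step 0: 0010
Step 1: G0=NOT G1=NOT 0=1 G1=G2=1 G2=G0&G1=0&0=0 G3=G2|G3=1|0=1 -> 1101
Step 2: G0=NOT G1=NOT 1=0 G1=G2=0 G2=G0&G1=1&1=1 G3=G2|G3=0|1=1 -> 0011
Step 3: G0=NOT G1=NOT 0=1 G1=G2=1 G2=G0&G1=0&0=0 G3=G2|G3=1|1=1 -> 1101
Cycle of length 2 starting at step 1 -> no fixed point

Answer: cycle 2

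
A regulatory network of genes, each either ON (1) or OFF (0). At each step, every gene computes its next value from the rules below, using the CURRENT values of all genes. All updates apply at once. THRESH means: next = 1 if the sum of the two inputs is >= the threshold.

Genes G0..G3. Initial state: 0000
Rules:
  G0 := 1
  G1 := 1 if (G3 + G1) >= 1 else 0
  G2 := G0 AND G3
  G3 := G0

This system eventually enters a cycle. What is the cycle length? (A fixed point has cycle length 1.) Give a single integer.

Step 0: 0000
Step 1: G0=1(const) G1=(0+0>=1)=0 G2=G0&G3=0&0=0 G3=G0=0 -> 1000
Step 2: G0=1(const) G1=(0+0>=1)=0 G2=G0&G3=1&0=0 G3=G0=1 -> 1001
Step 3: G0=1(const) G1=(1+0>=1)=1 G2=G0&G3=1&1=1 G3=G0=1 -> 1111
Step 4: G0=1(const) G1=(1+1>=1)=1 G2=G0&G3=1&1=1 G3=G0=1 -> 1111
State from step 4 equals state from step 3 -> cycle length 1

Answer: 1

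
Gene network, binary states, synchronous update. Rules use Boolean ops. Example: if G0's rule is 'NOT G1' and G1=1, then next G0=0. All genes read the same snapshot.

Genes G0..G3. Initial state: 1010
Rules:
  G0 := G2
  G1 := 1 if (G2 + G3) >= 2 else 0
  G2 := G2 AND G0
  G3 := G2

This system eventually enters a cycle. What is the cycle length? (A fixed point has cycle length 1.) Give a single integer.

Step 0: 1010
Step 1: G0=G2=1 G1=(1+0>=2)=0 G2=G2&G0=1&1=1 G3=G2=1 -> 1011
Step 2: G0=G2=1 G1=(1+1>=2)=1 G2=G2&G0=1&1=1 G3=G2=1 -> 1111
Step 3: G0=G2=1 G1=(1+1>=2)=1 G2=G2&G0=1&1=1 G3=G2=1 -> 1111
State from step 3 equals state from step 2 -> cycle length 1

Answer: 1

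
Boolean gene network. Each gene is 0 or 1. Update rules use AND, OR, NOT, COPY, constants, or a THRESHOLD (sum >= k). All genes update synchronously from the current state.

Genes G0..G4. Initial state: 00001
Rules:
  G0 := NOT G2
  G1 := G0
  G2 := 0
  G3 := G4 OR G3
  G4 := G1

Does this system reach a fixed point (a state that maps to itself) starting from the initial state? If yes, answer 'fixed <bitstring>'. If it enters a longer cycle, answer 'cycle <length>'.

Step 0: 00001
Step 1: G0=NOT G2=NOT 0=1 G1=G0=0 G2=0(const) G3=G4|G3=1|0=1 G4=G1=0 -> 10010
Step 2: G0=NOT G2=NOT 0=1 G1=G0=1 G2=0(const) G3=G4|G3=0|1=1 G4=G1=0 -> 11010
Step 3: G0=NOT G2=NOT 0=1 G1=G0=1 G2=0(const) G3=G4|G3=0|1=1 G4=G1=1 -> 11011
Step 4: G0=NOT G2=NOT 0=1 G1=G0=1 G2=0(const) G3=G4|G3=1|1=1 G4=G1=1 -> 11011
Fixed point reached at step 3: 11011

Answer: fixed 11011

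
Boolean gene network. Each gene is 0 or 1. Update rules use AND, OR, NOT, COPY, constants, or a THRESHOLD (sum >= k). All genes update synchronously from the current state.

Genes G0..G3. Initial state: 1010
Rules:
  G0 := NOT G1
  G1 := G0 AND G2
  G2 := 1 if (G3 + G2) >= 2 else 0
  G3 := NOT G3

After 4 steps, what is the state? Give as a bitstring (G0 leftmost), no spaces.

Step 1: G0=NOT G1=NOT 0=1 G1=G0&G2=1&1=1 G2=(0+1>=2)=0 G3=NOT G3=NOT 0=1 -> 1101
Step 2: G0=NOT G1=NOT 1=0 G1=G0&G2=1&0=0 G2=(1+0>=2)=0 G3=NOT G3=NOT 1=0 -> 0000
Step 3: G0=NOT G1=NOT 0=1 G1=G0&G2=0&0=0 G2=(0+0>=2)=0 G3=NOT G3=NOT 0=1 -> 1001
Step 4: G0=NOT G1=NOT 0=1 G1=G0&G2=1&0=0 G2=(1+0>=2)=0 G3=NOT G3=NOT 1=0 -> 1000

1000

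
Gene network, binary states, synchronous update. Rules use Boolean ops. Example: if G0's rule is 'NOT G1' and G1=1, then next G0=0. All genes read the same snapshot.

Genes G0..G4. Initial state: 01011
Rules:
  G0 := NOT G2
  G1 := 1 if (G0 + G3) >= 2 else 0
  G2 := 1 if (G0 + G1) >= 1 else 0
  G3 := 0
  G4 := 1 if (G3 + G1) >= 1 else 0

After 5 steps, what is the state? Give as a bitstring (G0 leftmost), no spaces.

Step 1: G0=NOT G2=NOT 0=1 G1=(0+1>=2)=0 G2=(0+1>=1)=1 G3=0(const) G4=(1+1>=1)=1 -> 10101
Step 2: G0=NOT G2=NOT 1=0 G1=(1+0>=2)=0 G2=(1+0>=1)=1 G3=0(const) G4=(0+0>=1)=0 -> 00100
Step 3: G0=NOT G2=NOT 1=0 G1=(0+0>=2)=0 G2=(0+0>=1)=0 G3=0(const) G4=(0+0>=1)=0 -> 00000
Step 4: G0=NOT G2=NOT 0=1 G1=(0+0>=2)=0 G2=(0+0>=1)=0 G3=0(const) G4=(0+0>=1)=0 -> 10000
Step 5: G0=NOT G2=NOT 0=1 G1=(1+0>=2)=0 G2=(1+0>=1)=1 G3=0(const) G4=(0+0>=1)=0 -> 10100

10100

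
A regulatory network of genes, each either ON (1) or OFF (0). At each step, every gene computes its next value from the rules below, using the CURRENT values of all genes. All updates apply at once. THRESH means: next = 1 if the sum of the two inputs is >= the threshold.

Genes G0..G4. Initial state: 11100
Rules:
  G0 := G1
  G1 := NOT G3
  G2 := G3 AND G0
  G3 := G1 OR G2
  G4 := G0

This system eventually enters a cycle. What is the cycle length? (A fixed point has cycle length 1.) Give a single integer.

Answer: 6

Derivation:
Step 0: 11100
Step 1: G0=G1=1 G1=NOT G3=NOT 0=1 G2=G3&G0=0&1=0 G3=G1|G2=1|1=1 G4=G0=1 -> 11011
Step 2: G0=G1=1 G1=NOT G3=NOT 1=0 G2=G3&G0=1&1=1 G3=G1|G2=1|0=1 G4=G0=1 -> 10111
Step 3: G0=G1=0 G1=NOT G3=NOT 1=0 G2=G3&G0=1&1=1 G3=G1|G2=0|1=1 G4=G0=1 -> 00111
Step 4: G0=G1=0 G1=NOT G3=NOT 1=0 G2=G3&G0=1&0=0 G3=G1|G2=0|1=1 G4=G0=0 -> 00010
Step 5: G0=G1=0 G1=NOT G3=NOT 1=0 G2=G3&G0=1&0=0 G3=G1|G2=0|0=0 G4=G0=0 -> 00000
Step 6: G0=G1=0 G1=NOT G3=NOT 0=1 G2=G3&G0=0&0=0 G3=G1|G2=0|0=0 G4=G0=0 -> 01000
Step 7: G0=G1=1 G1=NOT G3=NOT 0=1 G2=G3&G0=0&0=0 G3=G1|G2=1|0=1 G4=G0=0 -> 11010
Step 8: G0=G1=1 G1=NOT G3=NOT 1=0 G2=G3&G0=1&1=1 G3=G1|G2=1|0=1 G4=G0=1 -> 10111
State from step 8 equals state from step 2 -> cycle length 6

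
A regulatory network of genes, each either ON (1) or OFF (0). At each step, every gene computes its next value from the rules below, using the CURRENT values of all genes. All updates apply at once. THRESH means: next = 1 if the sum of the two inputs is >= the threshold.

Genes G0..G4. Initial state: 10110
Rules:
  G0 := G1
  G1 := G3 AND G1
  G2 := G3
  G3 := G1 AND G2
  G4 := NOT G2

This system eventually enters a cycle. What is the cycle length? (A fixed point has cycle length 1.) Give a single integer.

Step 0: 10110
Step 1: G0=G1=0 G1=G3&G1=1&0=0 G2=G3=1 G3=G1&G2=0&1=0 G4=NOT G2=NOT 1=0 -> 00100
Step 2: G0=G1=0 G1=G3&G1=0&0=0 G2=G3=0 G3=G1&G2=0&1=0 G4=NOT G2=NOT 1=0 -> 00000
Step 3: G0=G1=0 G1=G3&G1=0&0=0 G2=G3=0 G3=G1&G2=0&0=0 G4=NOT G2=NOT 0=1 -> 00001
Step 4: G0=G1=0 G1=G3&G1=0&0=0 G2=G3=0 G3=G1&G2=0&0=0 G4=NOT G2=NOT 0=1 -> 00001
State from step 4 equals state from step 3 -> cycle length 1

Answer: 1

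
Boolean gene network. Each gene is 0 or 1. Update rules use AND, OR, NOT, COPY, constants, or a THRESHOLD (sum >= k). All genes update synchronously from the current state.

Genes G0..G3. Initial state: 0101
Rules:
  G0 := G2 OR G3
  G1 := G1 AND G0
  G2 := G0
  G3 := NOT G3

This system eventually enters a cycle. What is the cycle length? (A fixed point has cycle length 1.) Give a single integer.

Step 0: 0101
Step 1: G0=G2|G3=0|1=1 G1=G1&G0=1&0=0 G2=G0=0 G3=NOT G3=NOT 1=0 -> 1000
Step 2: G0=G2|G3=0|0=0 G1=G1&G0=0&1=0 G2=G0=1 G3=NOT G3=NOT 0=1 -> 0011
Step 3: G0=G2|G3=1|1=1 G1=G1&G0=0&0=0 G2=G0=0 G3=NOT G3=NOT 1=0 -> 1000
State from step 3 equals state from step 1 -> cycle length 2

Answer: 2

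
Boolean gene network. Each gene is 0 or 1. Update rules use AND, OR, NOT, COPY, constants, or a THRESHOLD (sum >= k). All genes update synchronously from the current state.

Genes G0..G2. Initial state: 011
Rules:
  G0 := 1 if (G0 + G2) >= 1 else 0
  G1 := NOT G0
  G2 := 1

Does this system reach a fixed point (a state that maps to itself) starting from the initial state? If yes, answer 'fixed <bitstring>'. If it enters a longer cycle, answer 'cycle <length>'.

Step 0: 011
Step 1: G0=(0+1>=1)=1 G1=NOT G0=NOT 0=1 G2=1(const) -> 111
Step 2: G0=(1+1>=1)=1 G1=NOT G0=NOT 1=0 G2=1(const) -> 101
Step 3: G0=(1+1>=1)=1 G1=NOT G0=NOT 1=0 G2=1(const) -> 101
Fixed point reached at step 2: 101

Answer: fixed 101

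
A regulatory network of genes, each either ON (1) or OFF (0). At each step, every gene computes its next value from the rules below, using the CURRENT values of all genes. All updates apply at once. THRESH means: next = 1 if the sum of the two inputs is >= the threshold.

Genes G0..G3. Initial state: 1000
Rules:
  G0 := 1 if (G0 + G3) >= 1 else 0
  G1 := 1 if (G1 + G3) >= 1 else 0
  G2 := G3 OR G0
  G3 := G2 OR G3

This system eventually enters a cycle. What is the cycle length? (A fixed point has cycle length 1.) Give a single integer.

Answer: 1

Derivation:
Step 0: 1000
Step 1: G0=(1+0>=1)=1 G1=(0+0>=1)=0 G2=G3|G0=0|1=1 G3=G2|G3=0|0=0 -> 1010
Step 2: G0=(1+0>=1)=1 G1=(0+0>=1)=0 G2=G3|G0=0|1=1 G3=G2|G3=1|0=1 -> 1011
Step 3: G0=(1+1>=1)=1 G1=(0+1>=1)=1 G2=G3|G0=1|1=1 G3=G2|G3=1|1=1 -> 1111
Step 4: G0=(1+1>=1)=1 G1=(1+1>=1)=1 G2=G3|G0=1|1=1 G3=G2|G3=1|1=1 -> 1111
State from step 4 equals state from step 3 -> cycle length 1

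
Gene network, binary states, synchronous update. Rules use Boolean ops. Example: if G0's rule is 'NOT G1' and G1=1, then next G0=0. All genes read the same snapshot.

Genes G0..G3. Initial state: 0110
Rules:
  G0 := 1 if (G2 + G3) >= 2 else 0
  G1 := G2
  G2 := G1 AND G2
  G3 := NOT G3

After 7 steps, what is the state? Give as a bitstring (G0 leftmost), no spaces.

Step 1: G0=(1+0>=2)=0 G1=G2=1 G2=G1&G2=1&1=1 G3=NOT G3=NOT 0=1 -> 0111
Step 2: G0=(1+1>=2)=1 G1=G2=1 G2=G1&G2=1&1=1 G3=NOT G3=NOT 1=0 -> 1110
Step 3: G0=(1+0>=2)=0 G1=G2=1 G2=G1&G2=1&1=1 G3=NOT G3=NOT 0=1 -> 0111
Step 4: G0=(1+1>=2)=1 G1=G2=1 G2=G1&G2=1&1=1 G3=NOT G3=NOT 1=0 -> 1110
Step 5: G0=(1+0>=2)=0 G1=G2=1 G2=G1&G2=1&1=1 G3=NOT G3=NOT 0=1 -> 0111
Step 6: G0=(1+1>=2)=1 G1=G2=1 G2=G1&G2=1&1=1 G3=NOT G3=NOT 1=0 -> 1110
Step 7: G0=(1+0>=2)=0 G1=G2=1 G2=G1&G2=1&1=1 G3=NOT G3=NOT 0=1 -> 0111

0111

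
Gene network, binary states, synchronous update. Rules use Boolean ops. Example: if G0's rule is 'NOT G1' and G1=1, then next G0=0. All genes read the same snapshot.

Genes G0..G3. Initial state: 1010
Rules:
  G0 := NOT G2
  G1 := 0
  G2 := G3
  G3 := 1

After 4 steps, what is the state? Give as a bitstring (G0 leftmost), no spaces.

Step 1: G0=NOT G2=NOT 1=0 G1=0(const) G2=G3=0 G3=1(const) -> 0001
Step 2: G0=NOT G2=NOT 0=1 G1=0(const) G2=G3=1 G3=1(const) -> 1011
Step 3: G0=NOT G2=NOT 1=0 G1=0(const) G2=G3=1 G3=1(const) -> 0011
Step 4: G0=NOT G2=NOT 1=0 G1=0(const) G2=G3=1 G3=1(const) -> 0011

0011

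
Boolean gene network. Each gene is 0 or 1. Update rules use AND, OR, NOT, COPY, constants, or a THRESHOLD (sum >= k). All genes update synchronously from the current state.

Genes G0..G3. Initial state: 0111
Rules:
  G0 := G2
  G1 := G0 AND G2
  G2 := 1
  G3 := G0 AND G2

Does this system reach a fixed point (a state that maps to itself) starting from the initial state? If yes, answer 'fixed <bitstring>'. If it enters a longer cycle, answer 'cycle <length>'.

Step 0: 0111
Step 1: G0=G2=1 G1=G0&G2=0&1=0 G2=1(const) G3=G0&G2=0&1=0 -> 1010
Step 2: G0=G2=1 G1=G0&G2=1&1=1 G2=1(const) G3=G0&G2=1&1=1 -> 1111
Step 3: G0=G2=1 G1=G0&G2=1&1=1 G2=1(const) G3=G0&G2=1&1=1 -> 1111
Fixed point reached at step 2: 1111

Answer: fixed 1111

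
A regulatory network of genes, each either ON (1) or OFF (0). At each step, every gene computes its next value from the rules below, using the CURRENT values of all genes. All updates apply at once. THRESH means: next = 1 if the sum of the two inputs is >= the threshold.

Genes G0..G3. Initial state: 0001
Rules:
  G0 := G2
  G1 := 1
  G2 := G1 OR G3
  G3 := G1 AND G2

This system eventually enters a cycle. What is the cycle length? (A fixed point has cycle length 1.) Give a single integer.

Answer: 1

Derivation:
Step 0: 0001
Step 1: G0=G2=0 G1=1(const) G2=G1|G3=0|1=1 G3=G1&G2=0&0=0 -> 0110
Step 2: G0=G2=1 G1=1(const) G2=G1|G3=1|0=1 G3=G1&G2=1&1=1 -> 1111
Step 3: G0=G2=1 G1=1(const) G2=G1|G3=1|1=1 G3=G1&G2=1&1=1 -> 1111
State from step 3 equals state from step 2 -> cycle length 1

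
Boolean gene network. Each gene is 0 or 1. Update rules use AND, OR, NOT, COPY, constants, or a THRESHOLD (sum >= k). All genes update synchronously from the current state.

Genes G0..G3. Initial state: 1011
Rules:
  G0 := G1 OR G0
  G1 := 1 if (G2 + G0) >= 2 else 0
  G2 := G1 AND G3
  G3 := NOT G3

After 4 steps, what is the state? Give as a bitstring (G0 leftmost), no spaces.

Step 1: G0=G1|G0=0|1=1 G1=(1+1>=2)=1 G2=G1&G3=0&1=0 G3=NOT G3=NOT 1=0 -> 1100
Step 2: G0=G1|G0=1|1=1 G1=(0+1>=2)=0 G2=G1&G3=1&0=0 G3=NOT G3=NOT 0=1 -> 1001
Step 3: G0=G1|G0=0|1=1 G1=(0+1>=2)=0 G2=G1&G3=0&1=0 G3=NOT G3=NOT 1=0 -> 1000
Step 4: G0=G1|G0=0|1=1 G1=(0+1>=2)=0 G2=G1&G3=0&0=0 G3=NOT G3=NOT 0=1 -> 1001

1001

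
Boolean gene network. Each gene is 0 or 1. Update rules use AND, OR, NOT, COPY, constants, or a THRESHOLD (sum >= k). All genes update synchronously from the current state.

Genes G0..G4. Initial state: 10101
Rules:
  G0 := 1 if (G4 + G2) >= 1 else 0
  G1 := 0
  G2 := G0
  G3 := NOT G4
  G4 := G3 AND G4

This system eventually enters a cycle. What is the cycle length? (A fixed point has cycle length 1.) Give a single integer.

Step 0: 10101
Step 1: G0=(1+1>=1)=1 G1=0(const) G2=G0=1 G3=NOT G4=NOT 1=0 G4=G3&G4=0&1=0 -> 10100
Step 2: G0=(0+1>=1)=1 G1=0(const) G2=G0=1 G3=NOT G4=NOT 0=1 G4=G3&G4=0&0=0 -> 10110
Step 3: G0=(0+1>=1)=1 G1=0(const) G2=G0=1 G3=NOT G4=NOT 0=1 G4=G3&G4=1&0=0 -> 10110
State from step 3 equals state from step 2 -> cycle length 1

Answer: 1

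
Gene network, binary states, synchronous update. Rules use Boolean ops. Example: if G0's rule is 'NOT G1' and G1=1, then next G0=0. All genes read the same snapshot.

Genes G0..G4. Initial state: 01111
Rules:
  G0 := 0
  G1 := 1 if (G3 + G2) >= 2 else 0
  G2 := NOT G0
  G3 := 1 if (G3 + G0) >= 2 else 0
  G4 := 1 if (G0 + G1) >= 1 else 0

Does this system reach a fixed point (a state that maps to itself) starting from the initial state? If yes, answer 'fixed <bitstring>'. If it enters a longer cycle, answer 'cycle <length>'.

Step 0: 01111
Step 1: G0=0(const) G1=(1+1>=2)=1 G2=NOT G0=NOT 0=1 G3=(1+0>=2)=0 G4=(0+1>=1)=1 -> 01101
Step 2: G0=0(const) G1=(0+1>=2)=0 G2=NOT G0=NOT 0=1 G3=(0+0>=2)=0 G4=(0+1>=1)=1 -> 00101
Step 3: G0=0(const) G1=(0+1>=2)=0 G2=NOT G0=NOT 0=1 G3=(0+0>=2)=0 G4=(0+0>=1)=0 -> 00100
Step 4: G0=0(const) G1=(0+1>=2)=0 G2=NOT G0=NOT 0=1 G3=(0+0>=2)=0 G4=(0+0>=1)=0 -> 00100
Fixed point reached at step 3: 00100

Answer: fixed 00100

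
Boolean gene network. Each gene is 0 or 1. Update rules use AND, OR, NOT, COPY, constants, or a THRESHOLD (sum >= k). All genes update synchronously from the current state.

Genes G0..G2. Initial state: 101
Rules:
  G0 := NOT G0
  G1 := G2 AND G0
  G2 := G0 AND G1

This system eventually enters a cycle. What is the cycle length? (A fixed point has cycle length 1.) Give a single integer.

Step 0: 101
Step 1: G0=NOT G0=NOT 1=0 G1=G2&G0=1&1=1 G2=G0&G1=1&0=0 -> 010
Step 2: G0=NOT G0=NOT 0=1 G1=G2&G0=0&0=0 G2=G0&G1=0&1=0 -> 100
Step 3: G0=NOT G0=NOT 1=0 G1=G2&G0=0&1=0 G2=G0&G1=1&0=0 -> 000
Step 4: G0=NOT G0=NOT 0=1 G1=G2&G0=0&0=0 G2=G0&G1=0&0=0 -> 100
State from step 4 equals state from step 2 -> cycle length 2

Answer: 2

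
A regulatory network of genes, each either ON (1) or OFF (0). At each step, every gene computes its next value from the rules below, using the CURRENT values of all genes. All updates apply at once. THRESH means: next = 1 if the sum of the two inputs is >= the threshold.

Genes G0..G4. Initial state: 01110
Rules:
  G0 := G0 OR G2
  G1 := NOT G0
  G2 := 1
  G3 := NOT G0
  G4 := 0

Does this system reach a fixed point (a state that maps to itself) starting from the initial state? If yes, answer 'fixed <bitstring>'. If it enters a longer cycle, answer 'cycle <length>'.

Step 0: 01110
Step 1: G0=G0|G2=0|1=1 G1=NOT G0=NOT 0=1 G2=1(const) G3=NOT G0=NOT 0=1 G4=0(const) -> 11110
Step 2: G0=G0|G2=1|1=1 G1=NOT G0=NOT 1=0 G2=1(const) G3=NOT G0=NOT 1=0 G4=0(const) -> 10100
Step 3: G0=G0|G2=1|1=1 G1=NOT G0=NOT 1=0 G2=1(const) G3=NOT G0=NOT 1=0 G4=0(const) -> 10100
Fixed point reached at step 2: 10100

Answer: fixed 10100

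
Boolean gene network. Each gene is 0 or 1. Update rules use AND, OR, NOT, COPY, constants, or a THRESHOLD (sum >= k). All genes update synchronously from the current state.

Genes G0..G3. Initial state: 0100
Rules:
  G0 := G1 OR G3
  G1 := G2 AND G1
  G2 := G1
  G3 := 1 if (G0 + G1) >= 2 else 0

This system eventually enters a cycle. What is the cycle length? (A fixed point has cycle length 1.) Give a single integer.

Answer: 1

Derivation:
Step 0: 0100
Step 1: G0=G1|G3=1|0=1 G1=G2&G1=0&1=0 G2=G1=1 G3=(0+1>=2)=0 -> 1010
Step 2: G0=G1|G3=0|0=0 G1=G2&G1=1&0=0 G2=G1=0 G3=(1+0>=2)=0 -> 0000
Step 3: G0=G1|G3=0|0=0 G1=G2&G1=0&0=0 G2=G1=0 G3=(0+0>=2)=0 -> 0000
State from step 3 equals state from step 2 -> cycle length 1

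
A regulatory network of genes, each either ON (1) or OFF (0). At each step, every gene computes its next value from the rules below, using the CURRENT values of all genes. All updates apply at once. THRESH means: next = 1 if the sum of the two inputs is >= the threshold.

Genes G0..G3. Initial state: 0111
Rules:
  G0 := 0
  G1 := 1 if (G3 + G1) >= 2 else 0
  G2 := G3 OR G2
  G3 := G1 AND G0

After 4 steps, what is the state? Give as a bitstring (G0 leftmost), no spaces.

Step 1: G0=0(const) G1=(1+1>=2)=1 G2=G3|G2=1|1=1 G3=G1&G0=1&0=0 -> 0110
Step 2: G0=0(const) G1=(0+1>=2)=0 G2=G3|G2=0|1=1 G3=G1&G0=1&0=0 -> 0010
Step 3: G0=0(const) G1=(0+0>=2)=0 G2=G3|G2=0|1=1 G3=G1&G0=0&0=0 -> 0010
Step 4: G0=0(const) G1=(0+0>=2)=0 G2=G3|G2=0|1=1 G3=G1&G0=0&0=0 -> 0010

0010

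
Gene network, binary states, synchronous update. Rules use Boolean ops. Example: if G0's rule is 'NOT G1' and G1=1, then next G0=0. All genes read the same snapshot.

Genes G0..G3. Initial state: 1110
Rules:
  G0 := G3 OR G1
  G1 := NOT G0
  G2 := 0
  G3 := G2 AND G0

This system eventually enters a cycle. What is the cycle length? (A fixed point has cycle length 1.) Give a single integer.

Answer: 4

Derivation:
Step 0: 1110
Step 1: G0=G3|G1=0|1=1 G1=NOT G0=NOT 1=0 G2=0(const) G3=G2&G0=1&1=1 -> 1001
Step 2: G0=G3|G1=1|0=1 G1=NOT G0=NOT 1=0 G2=0(const) G3=G2&G0=0&1=0 -> 1000
Step 3: G0=G3|G1=0|0=0 G1=NOT G0=NOT 1=0 G2=0(const) G3=G2&G0=0&1=0 -> 0000
Step 4: G0=G3|G1=0|0=0 G1=NOT G0=NOT 0=1 G2=0(const) G3=G2&G0=0&0=0 -> 0100
Step 5: G0=G3|G1=0|1=1 G1=NOT G0=NOT 0=1 G2=0(const) G3=G2&G0=0&0=0 -> 1100
Step 6: G0=G3|G1=0|1=1 G1=NOT G0=NOT 1=0 G2=0(const) G3=G2&G0=0&1=0 -> 1000
State from step 6 equals state from step 2 -> cycle length 4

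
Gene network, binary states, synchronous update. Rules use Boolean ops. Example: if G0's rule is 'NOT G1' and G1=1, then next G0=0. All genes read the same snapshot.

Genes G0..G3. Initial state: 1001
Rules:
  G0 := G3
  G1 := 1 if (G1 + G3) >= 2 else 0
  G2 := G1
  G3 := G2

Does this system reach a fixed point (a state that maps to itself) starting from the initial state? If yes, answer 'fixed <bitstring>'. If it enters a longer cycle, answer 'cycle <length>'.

Step 0: 1001
Step 1: G0=G3=1 G1=(0+1>=2)=0 G2=G1=0 G3=G2=0 -> 1000
Step 2: G0=G3=0 G1=(0+0>=2)=0 G2=G1=0 G3=G2=0 -> 0000
Step 3: G0=G3=0 G1=(0+0>=2)=0 G2=G1=0 G3=G2=0 -> 0000
Fixed point reached at step 2: 0000

Answer: fixed 0000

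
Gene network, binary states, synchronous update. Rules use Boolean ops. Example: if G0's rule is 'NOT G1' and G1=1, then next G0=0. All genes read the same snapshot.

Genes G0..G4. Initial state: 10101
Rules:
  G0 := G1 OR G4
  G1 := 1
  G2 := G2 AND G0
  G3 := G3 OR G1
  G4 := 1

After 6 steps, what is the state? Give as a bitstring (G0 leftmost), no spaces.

Step 1: G0=G1|G4=0|1=1 G1=1(const) G2=G2&G0=1&1=1 G3=G3|G1=0|0=0 G4=1(const) -> 11101
Step 2: G0=G1|G4=1|1=1 G1=1(const) G2=G2&G0=1&1=1 G3=G3|G1=0|1=1 G4=1(const) -> 11111
Step 3: G0=G1|G4=1|1=1 G1=1(const) G2=G2&G0=1&1=1 G3=G3|G1=1|1=1 G4=1(const) -> 11111
Step 4: G0=G1|G4=1|1=1 G1=1(const) G2=G2&G0=1&1=1 G3=G3|G1=1|1=1 G4=1(const) -> 11111
Step 5: G0=G1|G4=1|1=1 G1=1(const) G2=G2&G0=1&1=1 G3=G3|G1=1|1=1 G4=1(const) -> 11111
Step 6: G0=G1|G4=1|1=1 G1=1(const) G2=G2&G0=1&1=1 G3=G3|G1=1|1=1 G4=1(const) -> 11111

11111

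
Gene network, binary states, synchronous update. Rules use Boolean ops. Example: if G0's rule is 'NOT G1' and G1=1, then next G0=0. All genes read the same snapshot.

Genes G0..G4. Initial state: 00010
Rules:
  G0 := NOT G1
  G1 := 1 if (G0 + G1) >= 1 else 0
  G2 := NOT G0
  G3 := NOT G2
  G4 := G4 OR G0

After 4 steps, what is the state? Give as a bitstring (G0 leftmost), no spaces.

Step 1: G0=NOT G1=NOT 0=1 G1=(0+0>=1)=0 G2=NOT G0=NOT 0=1 G3=NOT G2=NOT 0=1 G4=G4|G0=0|0=0 -> 10110
Step 2: G0=NOT G1=NOT 0=1 G1=(1+0>=1)=1 G2=NOT G0=NOT 1=0 G3=NOT G2=NOT 1=0 G4=G4|G0=0|1=1 -> 11001
Step 3: G0=NOT G1=NOT 1=0 G1=(1+1>=1)=1 G2=NOT G0=NOT 1=0 G3=NOT G2=NOT 0=1 G4=G4|G0=1|1=1 -> 01011
Step 4: G0=NOT G1=NOT 1=0 G1=(0+1>=1)=1 G2=NOT G0=NOT 0=1 G3=NOT G2=NOT 0=1 G4=G4|G0=1|0=1 -> 01111

01111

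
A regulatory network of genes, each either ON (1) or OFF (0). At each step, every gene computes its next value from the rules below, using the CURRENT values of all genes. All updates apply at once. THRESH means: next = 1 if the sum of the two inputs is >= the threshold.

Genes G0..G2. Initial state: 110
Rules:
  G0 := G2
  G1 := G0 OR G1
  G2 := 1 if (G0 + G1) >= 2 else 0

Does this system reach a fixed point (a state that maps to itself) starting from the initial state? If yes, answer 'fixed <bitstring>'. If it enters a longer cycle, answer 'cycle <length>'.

Step 0: 110
Step 1: G0=G2=0 G1=G0|G1=1|1=1 G2=(1+1>=2)=1 -> 011
Step 2: G0=G2=1 G1=G0|G1=0|1=1 G2=(0+1>=2)=0 -> 110
Cycle of length 2 starting at step 0 -> no fixed point

Answer: cycle 2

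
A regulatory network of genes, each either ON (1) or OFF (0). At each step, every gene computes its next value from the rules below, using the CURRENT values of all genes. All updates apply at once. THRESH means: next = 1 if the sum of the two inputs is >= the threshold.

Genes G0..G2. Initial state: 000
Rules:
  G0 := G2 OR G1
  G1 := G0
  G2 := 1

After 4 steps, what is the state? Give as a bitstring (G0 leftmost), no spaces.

Step 1: G0=G2|G1=0|0=0 G1=G0=0 G2=1(const) -> 001
Step 2: G0=G2|G1=1|0=1 G1=G0=0 G2=1(const) -> 101
Step 3: G0=G2|G1=1|0=1 G1=G0=1 G2=1(const) -> 111
Step 4: G0=G2|G1=1|1=1 G1=G0=1 G2=1(const) -> 111

111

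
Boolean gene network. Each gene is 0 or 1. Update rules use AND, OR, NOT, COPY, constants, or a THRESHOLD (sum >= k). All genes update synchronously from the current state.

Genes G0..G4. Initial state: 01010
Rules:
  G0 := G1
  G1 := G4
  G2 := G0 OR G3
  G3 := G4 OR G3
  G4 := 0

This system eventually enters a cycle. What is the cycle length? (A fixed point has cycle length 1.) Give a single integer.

Step 0: 01010
Step 1: G0=G1=1 G1=G4=0 G2=G0|G3=0|1=1 G3=G4|G3=0|1=1 G4=0(const) -> 10110
Step 2: G0=G1=0 G1=G4=0 G2=G0|G3=1|1=1 G3=G4|G3=0|1=1 G4=0(const) -> 00110
Step 3: G0=G1=0 G1=G4=0 G2=G0|G3=0|1=1 G3=G4|G3=0|1=1 G4=0(const) -> 00110
State from step 3 equals state from step 2 -> cycle length 1

Answer: 1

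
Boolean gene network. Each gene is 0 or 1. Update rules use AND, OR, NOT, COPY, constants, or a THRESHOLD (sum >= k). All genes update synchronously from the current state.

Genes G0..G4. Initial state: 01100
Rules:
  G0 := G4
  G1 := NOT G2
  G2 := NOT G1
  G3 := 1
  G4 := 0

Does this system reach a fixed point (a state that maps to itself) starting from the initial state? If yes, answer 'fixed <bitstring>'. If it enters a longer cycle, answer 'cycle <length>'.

Answer: cycle 2

Derivation:
Step 0: 01100
Step 1: G0=G4=0 G1=NOT G2=NOT 1=0 G2=NOT G1=NOT 1=0 G3=1(const) G4=0(const) -> 00010
Step 2: G0=G4=0 G1=NOT G2=NOT 0=1 G2=NOT G1=NOT 0=1 G3=1(const) G4=0(const) -> 01110
Step 3: G0=G4=0 G1=NOT G2=NOT 1=0 G2=NOT G1=NOT 1=0 G3=1(const) G4=0(const) -> 00010
Cycle of length 2 starting at step 1 -> no fixed point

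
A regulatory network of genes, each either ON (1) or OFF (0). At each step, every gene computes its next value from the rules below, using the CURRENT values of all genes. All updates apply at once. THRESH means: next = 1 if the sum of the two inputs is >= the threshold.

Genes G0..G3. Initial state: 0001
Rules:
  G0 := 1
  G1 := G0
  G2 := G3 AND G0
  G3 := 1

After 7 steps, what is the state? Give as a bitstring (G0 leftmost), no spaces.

Step 1: G0=1(const) G1=G0=0 G2=G3&G0=1&0=0 G3=1(const) -> 1001
Step 2: G0=1(const) G1=G0=1 G2=G3&G0=1&1=1 G3=1(const) -> 1111
Step 3: G0=1(const) G1=G0=1 G2=G3&G0=1&1=1 G3=1(const) -> 1111
Step 4: G0=1(const) G1=G0=1 G2=G3&G0=1&1=1 G3=1(const) -> 1111
Step 5: G0=1(const) G1=G0=1 G2=G3&G0=1&1=1 G3=1(const) -> 1111
Step 6: G0=1(const) G1=G0=1 G2=G3&G0=1&1=1 G3=1(const) -> 1111
Step 7: G0=1(const) G1=G0=1 G2=G3&G0=1&1=1 G3=1(const) -> 1111

1111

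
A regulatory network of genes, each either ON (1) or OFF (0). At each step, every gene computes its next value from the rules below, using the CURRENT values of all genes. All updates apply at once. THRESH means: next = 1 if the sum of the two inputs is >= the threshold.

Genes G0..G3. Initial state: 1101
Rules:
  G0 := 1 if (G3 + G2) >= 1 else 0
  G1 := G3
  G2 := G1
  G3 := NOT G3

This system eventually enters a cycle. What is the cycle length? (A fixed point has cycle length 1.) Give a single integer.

Step 0: 1101
Step 1: G0=(1+0>=1)=1 G1=G3=1 G2=G1=1 G3=NOT G3=NOT 1=0 -> 1110
Step 2: G0=(0+1>=1)=1 G1=G3=0 G2=G1=1 G3=NOT G3=NOT 0=1 -> 1011
Step 3: G0=(1+1>=1)=1 G1=G3=1 G2=G1=0 G3=NOT G3=NOT 1=0 -> 1100
Step 4: G0=(0+0>=1)=0 G1=G3=0 G2=G1=1 G3=NOT G3=NOT 0=1 -> 0011
Step 5: G0=(1+1>=1)=1 G1=G3=1 G2=G1=0 G3=NOT G3=NOT 1=0 -> 1100
State from step 5 equals state from step 3 -> cycle length 2

Answer: 2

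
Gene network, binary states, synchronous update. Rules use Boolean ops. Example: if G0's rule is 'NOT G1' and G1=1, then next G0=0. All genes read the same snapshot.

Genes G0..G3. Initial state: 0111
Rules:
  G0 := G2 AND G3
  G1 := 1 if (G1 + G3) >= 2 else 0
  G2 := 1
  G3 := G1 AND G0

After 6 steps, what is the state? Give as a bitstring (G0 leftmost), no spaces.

Step 1: G0=G2&G3=1&1=1 G1=(1+1>=2)=1 G2=1(const) G3=G1&G0=1&0=0 -> 1110
Step 2: G0=G2&G3=1&0=0 G1=(1+0>=2)=0 G2=1(const) G3=G1&G0=1&1=1 -> 0011
Step 3: G0=G2&G3=1&1=1 G1=(0+1>=2)=0 G2=1(const) G3=G1&G0=0&0=0 -> 1010
Step 4: G0=G2&G3=1&0=0 G1=(0+0>=2)=0 G2=1(const) G3=G1&G0=0&1=0 -> 0010
Step 5: G0=G2&G3=1&0=0 G1=(0+0>=2)=0 G2=1(const) G3=G1&G0=0&0=0 -> 0010
Step 6: G0=G2&G3=1&0=0 G1=(0+0>=2)=0 G2=1(const) G3=G1&G0=0&0=0 -> 0010

0010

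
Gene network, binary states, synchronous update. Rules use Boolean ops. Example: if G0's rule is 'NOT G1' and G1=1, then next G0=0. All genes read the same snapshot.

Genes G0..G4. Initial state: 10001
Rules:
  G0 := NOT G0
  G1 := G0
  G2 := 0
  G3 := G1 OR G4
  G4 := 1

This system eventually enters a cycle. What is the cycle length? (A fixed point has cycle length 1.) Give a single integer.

Step 0: 10001
Step 1: G0=NOT G0=NOT 1=0 G1=G0=1 G2=0(const) G3=G1|G4=0|1=1 G4=1(const) -> 01011
Step 2: G0=NOT G0=NOT 0=1 G1=G0=0 G2=0(const) G3=G1|G4=1|1=1 G4=1(const) -> 10011
Step 3: G0=NOT G0=NOT 1=0 G1=G0=1 G2=0(const) G3=G1|G4=0|1=1 G4=1(const) -> 01011
State from step 3 equals state from step 1 -> cycle length 2

Answer: 2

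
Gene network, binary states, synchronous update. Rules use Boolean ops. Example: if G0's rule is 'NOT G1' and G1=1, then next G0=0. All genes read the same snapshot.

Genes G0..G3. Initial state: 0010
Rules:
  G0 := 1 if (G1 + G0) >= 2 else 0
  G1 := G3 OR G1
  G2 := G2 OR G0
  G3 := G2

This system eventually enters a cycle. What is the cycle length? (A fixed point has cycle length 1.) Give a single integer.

Answer: 1

Derivation:
Step 0: 0010
Step 1: G0=(0+0>=2)=0 G1=G3|G1=0|0=0 G2=G2|G0=1|0=1 G3=G2=1 -> 0011
Step 2: G0=(0+0>=2)=0 G1=G3|G1=1|0=1 G2=G2|G0=1|0=1 G3=G2=1 -> 0111
Step 3: G0=(1+0>=2)=0 G1=G3|G1=1|1=1 G2=G2|G0=1|0=1 G3=G2=1 -> 0111
State from step 3 equals state from step 2 -> cycle length 1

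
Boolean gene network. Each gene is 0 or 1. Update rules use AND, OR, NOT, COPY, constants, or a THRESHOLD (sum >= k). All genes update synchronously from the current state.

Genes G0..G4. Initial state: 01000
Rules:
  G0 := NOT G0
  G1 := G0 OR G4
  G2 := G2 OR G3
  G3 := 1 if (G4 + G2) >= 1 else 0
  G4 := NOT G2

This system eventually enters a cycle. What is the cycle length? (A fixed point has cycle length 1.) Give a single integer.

Answer: 2

Derivation:
Step 0: 01000
Step 1: G0=NOT G0=NOT 0=1 G1=G0|G4=0|0=0 G2=G2|G3=0|0=0 G3=(0+0>=1)=0 G4=NOT G2=NOT 0=1 -> 10001
Step 2: G0=NOT G0=NOT 1=0 G1=G0|G4=1|1=1 G2=G2|G3=0|0=0 G3=(1+0>=1)=1 G4=NOT G2=NOT 0=1 -> 01011
Step 3: G0=NOT G0=NOT 0=1 G1=G0|G4=0|1=1 G2=G2|G3=0|1=1 G3=(1+0>=1)=1 G4=NOT G2=NOT 0=1 -> 11111
Step 4: G0=NOT G0=NOT 1=0 G1=G0|G4=1|1=1 G2=G2|G3=1|1=1 G3=(1+1>=1)=1 G4=NOT G2=NOT 1=0 -> 01110
Step 5: G0=NOT G0=NOT 0=1 G1=G0|G4=0|0=0 G2=G2|G3=1|1=1 G3=(0+1>=1)=1 G4=NOT G2=NOT 1=0 -> 10110
Step 6: G0=NOT G0=NOT 1=0 G1=G0|G4=1|0=1 G2=G2|G3=1|1=1 G3=(0+1>=1)=1 G4=NOT G2=NOT 1=0 -> 01110
State from step 6 equals state from step 4 -> cycle length 2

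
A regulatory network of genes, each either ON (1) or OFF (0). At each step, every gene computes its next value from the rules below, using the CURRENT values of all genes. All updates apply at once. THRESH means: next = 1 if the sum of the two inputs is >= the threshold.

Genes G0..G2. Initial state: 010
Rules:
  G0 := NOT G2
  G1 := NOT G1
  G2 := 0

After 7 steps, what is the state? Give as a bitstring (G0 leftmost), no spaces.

Step 1: G0=NOT G2=NOT 0=1 G1=NOT G1=NOT 1=0 G2=0(const) -> 100
Step 2: G0=NOT G2=NOT 0=1 G1=NOT G1=NOT 0=1 G2=0(const) -> 110
Step 3: G0=NOT G2=NOT 0=1 G1=NOT G1=NOT 1=0 G2=0(const) -> 100
Step 4: G0=NOT G2=NOT 0=1 G1=NOT G1=NOT 0=1 G2=0(const) -> 110
Step 5: G0=NOT G2=NOT 0=1 G1=NOT G1=NOT 1=0 G2=0(const) -> 100
Step 6: G0=NOT G2=NOT 0=1 G1=NOT G1=NOT 0=1 G2=0(const) -> 110
Step 7: G0=NOT G2=NOT 0=1 G1=NOT G1=NOT 1=0 G2=0(const) -> 100

100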